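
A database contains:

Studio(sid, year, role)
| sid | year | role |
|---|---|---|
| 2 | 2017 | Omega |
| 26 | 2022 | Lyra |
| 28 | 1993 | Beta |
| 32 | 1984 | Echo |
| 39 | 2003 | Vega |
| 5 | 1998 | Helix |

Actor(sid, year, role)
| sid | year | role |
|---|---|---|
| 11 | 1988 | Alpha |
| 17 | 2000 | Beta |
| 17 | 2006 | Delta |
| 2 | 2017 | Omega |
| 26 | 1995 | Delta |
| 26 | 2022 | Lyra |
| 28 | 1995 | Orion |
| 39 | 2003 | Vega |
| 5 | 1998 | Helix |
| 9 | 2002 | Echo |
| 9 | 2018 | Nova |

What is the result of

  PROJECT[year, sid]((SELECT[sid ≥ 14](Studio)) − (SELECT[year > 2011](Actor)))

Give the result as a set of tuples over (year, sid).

{(1984, 32), (1993, 28), (2003, 39)}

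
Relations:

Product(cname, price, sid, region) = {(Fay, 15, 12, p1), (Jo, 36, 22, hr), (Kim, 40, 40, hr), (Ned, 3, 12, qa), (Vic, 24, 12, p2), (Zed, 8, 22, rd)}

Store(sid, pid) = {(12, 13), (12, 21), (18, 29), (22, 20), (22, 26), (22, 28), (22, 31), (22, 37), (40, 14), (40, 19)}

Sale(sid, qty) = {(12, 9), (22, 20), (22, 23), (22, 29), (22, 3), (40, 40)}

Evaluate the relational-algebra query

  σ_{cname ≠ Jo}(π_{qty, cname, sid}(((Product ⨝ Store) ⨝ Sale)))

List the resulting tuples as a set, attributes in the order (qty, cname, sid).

Joining Product and Store on sid yields {(Fay, 15, 12, p1, 13), (Fay, 15, 12, p1, 21), (Jo, 36, 22, hr, 20), (Jo, 36, 22, hr, 26), (Jo, 36, 22, hr, 28), (Jo, 36, 22, hr, 31), (Jo, 36, 22, hr, 37), (Kim, 40, 40, hr, 14), (Kim, 40, 40, hr, 19), (Ned, 3, 12, qa, 13), (Ned, 3, 12, qa, 21), (Vic, 24, 12, p2, 13), (Vic, 24, 12, p2, 21), (Zed, 8, 22, rd, 20), (Zed, 8, 22, rd, 26), (Zed, 8, 22, rd, 28), (Zed, 8, 22, rd, 31), (Zed, 8, 22, rd, 37)}.
Joining (Product ⨝ Store) and Sale on sid yields {(Fay, 15, 12, p1, 13, 9), (Fay, 15, 12, p1, 21, 9), (Jo, 36, 22, hr, 20, 20), (Jo, 36, 22, hr, 20, 23), (Jo, 36, 22, hr, 20, 29), (Jo, 36, 22, hr, 20, 3), (Jo, 36, 22, hr, 26, 20), (Jo, 36, 22, hr, 26, 23), (Jo, 36, 22, hr, 26, 29), (Jo, 36, 22, hr, 26, 3), (Jo, 36, 22, hr, 28, 20), (Jo, 36, 22, hr, 28, 23), (Jo, 36, 22, hr, 28, 29), (Jo, 36, 22, hr, 28, 3), (Jo, 36, 22, hr, 31, 20), (Jo, 36, 22, hr, 31, 23), (Jo, 36, 22, hr, 31, 29), (Jo, 36, 22, hr, 31, 3), (Jo, 36, 22, hr, 37, 20), (Jo, 36, 22, hr, 37, 23), (Jo, 36, 22, hr, 37, 29), (Jo, 36, 22, hr, 37, 3), (Kim, 40, 40, hr, 14, 40), (Kim, 40, 40, hr, 19, 40), (Ned, 3, 12, qa, 13, 9), (Ned, 3, 12, qa, 21, 9), (Vic, 24, 12, p2, 13, 9), (Vic, 24, 12, p2, 21, 9), (Zed, 8, 22, rd, 20, 20), (Zed, 8, 22, rd, 20, 23), (Zed, 8, 22, rd, 20, 29), (Zed, 8, 22, rd, 20, 3), (Zed, 8, 22, rd, 26, 20), (Zed, 8, 22, rd, 26, 23), (Zed, 8, 22, rd, 26, 29), (Zed, 8, 22, rd, 26, 3), (Zed, 8, 22, rd, 28, 20), (Zed, 8, 22, rd, 28, 23), (Zed, 8, 22, rd, 28, 29), (Zed, 8, 22, rd, 28, 3), (Zed, 8, 22, rd, 31, 20), (Zed, 8, 22, rd, 31, 23), (Zed, 8, 22, rd, 31, 29), (Zed, 8, 22, rd, 31, 3), (Zed, 8, 22, rd, 37, 20), (Zed, 8, 22, rd, 37, 23), (Zed, 8, 22, rd, 37, 29), (Zed, 8, 22, rd, 37, 3)}.
π[qty, cname, sid]: project onto (qty, cname, sid) (36 duplicate(s) eliminated) → {(20, Jo, 22), (20, Zed, 22), (23, Jo, 22), (23, Zed, 22), (29, Jo, 22), (29, Zed, 22), (3, Jo, 22), (3, Zed, 22), (40, Kim, 40), (9, Fay, 12), (9, Ned, 12), (9, Vic, 12)}
σ[cname ≠ Jo]: keep tuples satisfying cname ≠ Jo → {(20, Zed, 22), (23, Zed, 22), (29, Zed, 22), (3, Zed, 22), (40, Kim, 40), (9, Fay, 12), (9, Ned, 12), (9, Vic, 12)}

{(20, Zed, 22), (23, Zed, 22), (29, Zed, 22), (3, Zed, 22), (40, Kim, 40), (9, Fay, 12), (9, Ned, 12), (9, Vic, 12)}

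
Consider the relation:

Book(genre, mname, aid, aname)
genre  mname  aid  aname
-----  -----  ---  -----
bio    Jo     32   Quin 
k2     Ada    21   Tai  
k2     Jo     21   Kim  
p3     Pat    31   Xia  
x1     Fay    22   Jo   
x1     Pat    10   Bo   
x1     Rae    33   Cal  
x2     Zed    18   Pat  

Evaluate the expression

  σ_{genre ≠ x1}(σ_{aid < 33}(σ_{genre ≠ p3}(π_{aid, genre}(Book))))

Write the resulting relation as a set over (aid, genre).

Keep only column(s) aid, genre (1 duplicate(s) eliminated): {(10, x1), (18, x2), (21, k2), (22, x1), (31, p3), (32, bio), (33, x1)}
Selection genre ≠ p3: {(10, x1), (18, x2), (21, k2), (22, x1), (32, bio), (33, x1)}
Selection aid < 33: {(10, x1), (18, x2), (21, k2), (22, x1), (32, bio)}
Selection genre ≠ x1: {(18, x2), (21, k2), (32, bio)}

{(18, x2), (21, k2), (32, bio)}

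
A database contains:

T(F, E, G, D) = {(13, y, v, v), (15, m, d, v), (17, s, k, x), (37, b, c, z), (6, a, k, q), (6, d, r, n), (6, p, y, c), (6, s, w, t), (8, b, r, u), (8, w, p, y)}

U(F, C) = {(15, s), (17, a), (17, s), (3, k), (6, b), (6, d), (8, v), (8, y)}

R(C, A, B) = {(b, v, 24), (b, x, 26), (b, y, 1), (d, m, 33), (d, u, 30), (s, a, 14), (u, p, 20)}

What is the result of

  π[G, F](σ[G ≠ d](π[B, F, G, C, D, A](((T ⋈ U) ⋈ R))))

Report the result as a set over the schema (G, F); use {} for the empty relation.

Joining T and U on F yields {(15, m, d, v, s), (17, s, k, x, a), (17, s, k, x, s), (6, a, k, q, b), (6, a, k, q, d), (6, d, r, n, b), (6, d, r, n, d), (6, p, y, c, b), (6, p, y, c, d), (6, s, w, t, b), (6, s, w, t, d), (8, b, r, u, v), (8, b, r, u, y), (8, w, p, y, v), (8, w, p, y, y)}.
Joining (T ⋈ U) and R on C yields {(15, m, d, v, s, a, 14), (17, s, k, x, s, a, 14), (6, a, k, q, b, v, 24), (6, a, k, q, b, x, 26), (6, a, k, q, b, y, 1), (6, a, k, q, d, m, 33), (6, a, k, q, d, u, 30), (6, d, r, n, b, v, 24), (6, d, r, n, b, x, 26), (6, d, r, n, b, y, 1), (6, d, r, n, d, m, 33), (6, d, r, n, d, u, 30), (6, p, y, c, b, v, 24), (6, p, y, c, b, x, 26), (6, p, y, c, b, y, 1), (6, p, y, c, d, m, 33), (6, p, y, c, d, u, 30), (6, s, w, t, b, v, 24), (6, s, w, t, b, x, 26), (6, s, w, t, b, y, 1), (6, s, w, t, d, m, 33), (6, s, w, t, d, u, 30)}.
π[B, F, G, C, D, A]: project onto (B, F, G, C, D, A) → {(1, 6, k, b, q, y), (1, 6, r, b, n, y), (1, 6, w, b, t, y), (1, 6, y, b, c, y), (14, 15, d, s, v, a), (14, 17, k, s, x, a), (24, 6, k, b, q, v), (24, 6, r, b, n, v), (24, 6, w, b, t, v), (24, 6, y, b, c, v), (26, 6, k, b, q, x), (26, 6, r, b, n, x), (26, 6, w, b, t, x), (26, 6, y, b, c, x), (30, 6, k, d, q, u), (30, 6, r, d, n, u), (30, 6, w, d, t, u), (30, 6, y, d, c, u), (33, 6, k, d, q, m), (33, 6, r, d, n, m), (33, 6, w, d, t, m), (33, 6, y, d, c, m)}
σ[G ≠ d]: keep tuples satisfying G ≠ d → {(1, 6, k, b, q, y), (1, 6, r, b, n, y), (1, 6, w, b, t, y), (1, 6, y, b, c, y), (14, 17, k, s, x, a), (24, 6, k, b, q, v), (24, 6, r, b, n, v), (24, 6, w, b, t, v), (24, 6, y, b, c, v), (26, 6, k, b, q, x), (26, 6, r, b, n, x), (26, 6, w, b, t, x), (26, 6, y, b, c, x), (30, 6, k, d, q, u), (30, 6, r, d, n, u), (30, 6, w, d, t, u), (30, 6, y, d, c, u), (33, 6, k, d, q, m), (33, 6, r, d, n, m), (33, 6, w, d, t, m), (33, 6, y, d, c, m)}
π[G, F]: project onto (G, F) (16 duplicate(s) eliminated) → {(k, 17), (k, 6), (r, 6), (w, 6), (y, 6)}

{(k, 17), (k, 6), (r, 6), (w, 6), (y, 6)}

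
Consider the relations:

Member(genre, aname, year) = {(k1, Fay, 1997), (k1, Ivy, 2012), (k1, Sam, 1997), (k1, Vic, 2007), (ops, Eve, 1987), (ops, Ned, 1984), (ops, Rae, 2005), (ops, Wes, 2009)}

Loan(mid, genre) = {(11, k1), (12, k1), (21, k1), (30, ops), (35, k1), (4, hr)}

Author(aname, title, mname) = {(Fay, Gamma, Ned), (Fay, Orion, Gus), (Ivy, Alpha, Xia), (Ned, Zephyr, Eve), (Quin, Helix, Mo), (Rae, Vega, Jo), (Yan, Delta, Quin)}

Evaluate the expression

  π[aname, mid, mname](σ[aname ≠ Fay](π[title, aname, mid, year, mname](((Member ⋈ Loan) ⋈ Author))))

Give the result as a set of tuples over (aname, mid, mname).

{(Ivy, 11, Xia), (Ivy, 12, Xia), (Ivy, 21, Xia), (Ivy, 35, Xia), (Ned, 30, Eve), (Rae, 30, Jo)}

Member ⋈ Loan (natural join on genre): {(k1, Fay, 1997, 11), (k1, Fay, 1997, 12), (k1, Fay, 1997, 21), (k1, Fay, 1997, 35), (k1, Ivy, 2012, 11), (k1, Ivy, 2012, 12), (k1, Ivy, 2012, 21), (k1, Ivy, 2012, 35), (k1, Sam, 1997, 11), (k1, Sam, 1997, 12), (k1, Sam, 1997, 21), (k1, Sam, 1997, 35), (k1, Vic, 2007, 11), (k1, Vic, 2007, 12), (k1, Vic, 2007, 21), (k1, Vic, 2007, 35), (ops, Eve, 1987, 30), (ops, Ned, 1984, 30), (ops, Rae, 2005, 30), (ops, Wes, 2009, 30)}
(Member ⋈ Loan) ⋈ Author (natural join on aname): {(k1, Fay, 1997, 11, Gamma, Ned), (k1, Fay, 1997, 11, Orion, Gus), (k1, Fay, 1997, 12, Gamma, Ned), (k1, Fay, 1997, 12, Orion, Gus), (k1, Fay, 1997, 21, Gamma, Ned), (k1, Fay, 1997, 21, Orion, Gus), (k1, Fay, 1997, 35, Gamma, Ned), (k1, Fay, 1997, 35, Orion, Gus), (k1, Ivy, 2012, 11, Alpha, Xia), (k1, Ivy, 2012, 12, Alpha, Xia), (k1, Ivy, 2012, 21, Alpha, Xia), (k1, Ivy, 2012, 35, Alpha, Xia), (ops, Ned, 1984, 30, Zephyr, Eve), (ops, Rae, 2005, 30, Vega, Jo)}
π_{title, aname, mid, year, mname} gives {(Alpha, Ivy, 11, 2012, Xia), (Alpha, Ivy, 12, 2012, Xia), (Alpha, Ivy, 21, 2012, Xia), (Alpha, Ivy, 35, 2012, Xia), (Gamma, Fay, 11, 1997, Ned), (Gamma, Fay, 12, 1997, Ned), (Gamma, Fay, 21, 1997, Ned), (Gamma, Fay, 35, 1997, Ned), (Orion, Fay, 11, 1997, Gus), (Orion, Fay, 12, 1997, Gus), (Orion, Fay, 21, 1997, Gus), (Orion, Fay, 35, 1997, Gus), (Vega, Rae, 30, 2005, Jo), (Zephyr, Ned, 30, 1984, Eve)}.
σ[aname ≠ Fay]: keep tuples satisfying aname ≠ Fay → {(Alpha, Ivy, 11, 2012, Xia), (Alpha, Ivy, 12, 2012, Xia), (Alpha, Ivy, 21, 2012, Xia), (Alpha, Ivy, 35, 2012, Xia), (Vega, Rae, 30, 2005, Jo), (Zephyr, Ned, 30, 1984, Eve)}
π_{aname, mid, mname} gives {(Ivy, 11, Xia), (Ivy, 12, Xia), (Ivy, 21, Xia), (Ivy, 35, Xia), (Ned, 30, Eve), (Rae, 30, Jo)}.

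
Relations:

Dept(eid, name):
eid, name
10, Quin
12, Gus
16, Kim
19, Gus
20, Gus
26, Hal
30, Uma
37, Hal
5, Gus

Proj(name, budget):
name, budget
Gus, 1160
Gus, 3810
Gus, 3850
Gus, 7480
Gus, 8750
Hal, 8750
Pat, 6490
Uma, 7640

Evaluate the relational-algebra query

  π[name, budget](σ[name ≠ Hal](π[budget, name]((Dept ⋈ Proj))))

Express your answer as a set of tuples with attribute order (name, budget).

{(Gus, 1160), (Gus, 3810), (Gus, 3850), (Gus, 7480), (Gus, 8750), (Uma, 7640)}

Natural join on name: {(12, Gus, 1160), (12, Gus, 3810), (12, Gus, 3850), (12, Gus, 7480), (12, Gus, 8750), (19, Gus, 1160), (19, Gus, 3810), (19, Gus, 3850), (19, Gus, 7480), (19, Gus, 8750), (20, Gus, 1160), (20, Gus, 3810), (20, Gus, 3850), (20, Gus, 7480), (20, Gus, 8750), (26, Hal, 8750), (30, Uma, 7640), (37, Hal, 8750), (5, Gus, 1160), (5, Gus, 3810), (5, Gus, 3850), (5, Gus, 7480), (5, Gus, 8750)}
Projecting to budget, name (16 duplicate(s) eliminated): {(1160, Gus), (3810, Gus), (3850, Gus), (7480, Gus), (7640, Uma), (8750, Gus), (8750, Hal)}
Apply σ_{name ≠ Hal}; surviving tuples: {(1160, Gus), (3810, Gus), (3850, Gus), (7480, Gus), (7640, Uma), (8750, Gus)}
Projecting to name, budget: {(Gus, 1160), (Gus, 3810), (Gus, 3850), (Gus, 7480), (Gus, 8750), (Uma, 7640)}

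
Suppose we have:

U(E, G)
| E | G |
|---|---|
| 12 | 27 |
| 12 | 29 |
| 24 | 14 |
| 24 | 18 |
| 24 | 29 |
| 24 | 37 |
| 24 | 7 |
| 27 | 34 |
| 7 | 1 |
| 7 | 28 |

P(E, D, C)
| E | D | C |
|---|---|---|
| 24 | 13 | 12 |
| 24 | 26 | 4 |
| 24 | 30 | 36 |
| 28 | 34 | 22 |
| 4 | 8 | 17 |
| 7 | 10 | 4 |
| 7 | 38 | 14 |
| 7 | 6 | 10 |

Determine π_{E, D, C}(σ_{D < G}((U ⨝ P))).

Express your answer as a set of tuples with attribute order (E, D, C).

{(24, 13, 12), (24, 26, 4), (24, 30, 36), (7, 10, 4), (7, 6, 10)}

Natural join on E: {(24, 14, 13, 12), (24, 14, 26, 4), (24, 14, 30, 36), (24, 18, 13, 12), (24, 18, 26, 4), (24, 18, 30, 36), (24, 29, 13, 12), (24, 29, 26, 4), (24, 29, 30, 36), (24, 37, 13, 12), (24, 37, 26, 4), (24, 37, 30, 36), (24, 7, 13, 12), (24, 7, 26, 4), (24, 7, 30, 36), (7, 1, 10, 4), (7, 1, 38, 14), (7, 1, 6, 10), (7, 28, 10, 4), (7, 28, 38, 14), (7, 28, 6, 10)}
Apply σ_{D < G}; surviving tuples: {(24, 14, 13, 12), (24, 18, 13, 12), (24, 29, 13, 12), (24, 29, 26, 4), (24, 37, 13, 12), (24, 37, 26, 4), (24, 37, 30, 36), (7, 28, 10, 4), (7, 28, 6, 10)}
Keep only column(s) E, D, C (4 duplicate(s) eliminated): {(24, 13, 12), (24, 26, 4), (24, 30, 36), (7, 10, 4), (7, 6, 10)}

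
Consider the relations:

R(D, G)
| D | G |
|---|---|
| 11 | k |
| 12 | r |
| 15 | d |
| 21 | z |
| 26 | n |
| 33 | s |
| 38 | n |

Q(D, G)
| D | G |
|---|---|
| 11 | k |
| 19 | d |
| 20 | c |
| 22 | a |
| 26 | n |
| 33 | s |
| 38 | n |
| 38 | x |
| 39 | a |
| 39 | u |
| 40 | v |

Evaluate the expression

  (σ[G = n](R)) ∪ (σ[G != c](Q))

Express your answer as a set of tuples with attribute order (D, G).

Selection G = n: {(26, n), (38, n)}
Selection G != c: {(11, k), (19, d), (22, a), (26, n), (33, s), (38, n), (38, x), (39, a), (39, u), (40, v)}
Taking the union: {(11, k), (19, d), (22, a), (26, n), (33, s), (38, n), (38, x), (39, a), (39, u), (40, v)}

{(11, k), (19, d), (22, a), (26, n), (33, s), (38, n), (38, x), (39, a), (39, u), (40, v)}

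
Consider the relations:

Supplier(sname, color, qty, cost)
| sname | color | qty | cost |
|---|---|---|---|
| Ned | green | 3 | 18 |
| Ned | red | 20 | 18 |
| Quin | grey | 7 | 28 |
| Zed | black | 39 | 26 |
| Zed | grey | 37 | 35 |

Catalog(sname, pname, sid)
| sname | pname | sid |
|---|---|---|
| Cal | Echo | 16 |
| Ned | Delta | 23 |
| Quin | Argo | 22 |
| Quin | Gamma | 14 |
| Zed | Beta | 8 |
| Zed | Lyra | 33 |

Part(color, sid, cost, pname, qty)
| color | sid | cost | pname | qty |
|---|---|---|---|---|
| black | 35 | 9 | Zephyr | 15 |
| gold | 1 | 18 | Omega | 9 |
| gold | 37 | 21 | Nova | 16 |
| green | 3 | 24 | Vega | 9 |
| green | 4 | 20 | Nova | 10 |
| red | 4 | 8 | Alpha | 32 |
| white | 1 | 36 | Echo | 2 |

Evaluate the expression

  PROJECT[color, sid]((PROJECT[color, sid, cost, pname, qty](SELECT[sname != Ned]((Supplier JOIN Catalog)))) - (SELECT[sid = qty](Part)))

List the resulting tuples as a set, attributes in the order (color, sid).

Natural join on sname: {(Ned, green, 3, 18, Delta, 23), (Ned, red, 20, 18, Delta, 23), (Quin, grey, 7, 28, Argo, 22), (Quin, grey, 7, 28, Gamma, 14), (Zed, black, 39, 26, Beta, 8), (Zed, black, 39, 26, Lyra, 33), (Zed, grey, 37, 35, Beta, 8), (Zed, grey, 37, 35, Lyra, 33)}
Selection sname != Ned: {(Quin, grey, 7, 28, Argo, 22), (Quin, grey, 7, 28, Gamma, 14), (Zed, black, 39, 26, Beta, 8), (Zed, black, 39, 26, Lyra, 33), (Zed, grey, 37, 35, Beta, 8), (Zed, grey, 37, 35, Lyra, 33)}
π[color, sid, cost, pname, qty]: project onto (color, sid, cost, pname, qty) → {(black, 33, 26, Lyra, 39), (black, 8, 26, Beta, 39), (grey, 14, 28, Gamma, 7), (grey, 22, 28, Argo, 7), (grey, 33, 35, Lyra, 37), (grey, 8, 35, Beta, 37)}
Selection sid = qty: {}
Difference: {(black, 33, 26, Lyra, 39), (black, 8, 26, Beta, 39), (grey, 14, 28, Gamma, 7), (grey, 22, 28, Argo, 7), (grey, 33, 35, Lyra, 37), (grey, 8, 35, Beta, 37)} with {} → {(black, 33, 26, Lyra, 39), (black, 8, 26, Beta, 39), (grey, 14, 28, Gamma, 7), (grey, 22, 28, Argo, 7), (grey, 33, 35, Lyra, 37), (grey, 8, 35, Beta, 37)}
π[color, sid]: project onto (color, sid) → {(black, 33), (black, 8), (grey, 14), (grey, 22), (grey, 33), (grey, 8)}

{(black, 33), (black, 8), (grey, 14), (grey, 22), (grey, 33), (grey, 8)}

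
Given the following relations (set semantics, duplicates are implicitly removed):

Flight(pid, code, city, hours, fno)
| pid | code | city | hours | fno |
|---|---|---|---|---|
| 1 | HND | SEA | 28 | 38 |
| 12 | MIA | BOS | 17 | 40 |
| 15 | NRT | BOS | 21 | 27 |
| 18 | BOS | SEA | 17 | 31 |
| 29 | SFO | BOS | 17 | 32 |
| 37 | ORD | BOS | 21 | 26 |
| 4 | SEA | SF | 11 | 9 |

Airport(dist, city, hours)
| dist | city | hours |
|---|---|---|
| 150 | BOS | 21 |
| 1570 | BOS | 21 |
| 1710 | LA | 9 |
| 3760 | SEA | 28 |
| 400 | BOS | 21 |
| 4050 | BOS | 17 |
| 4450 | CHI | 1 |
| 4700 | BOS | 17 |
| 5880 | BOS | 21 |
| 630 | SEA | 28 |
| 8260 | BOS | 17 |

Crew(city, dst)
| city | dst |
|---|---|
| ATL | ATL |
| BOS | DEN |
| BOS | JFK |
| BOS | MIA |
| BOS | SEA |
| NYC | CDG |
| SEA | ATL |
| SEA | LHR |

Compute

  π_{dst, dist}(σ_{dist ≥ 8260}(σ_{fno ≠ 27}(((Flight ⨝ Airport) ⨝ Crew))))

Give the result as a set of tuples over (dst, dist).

{(DEN, 8260), (JFK, 8260), (MIA, 8260), (SEA, 8260)}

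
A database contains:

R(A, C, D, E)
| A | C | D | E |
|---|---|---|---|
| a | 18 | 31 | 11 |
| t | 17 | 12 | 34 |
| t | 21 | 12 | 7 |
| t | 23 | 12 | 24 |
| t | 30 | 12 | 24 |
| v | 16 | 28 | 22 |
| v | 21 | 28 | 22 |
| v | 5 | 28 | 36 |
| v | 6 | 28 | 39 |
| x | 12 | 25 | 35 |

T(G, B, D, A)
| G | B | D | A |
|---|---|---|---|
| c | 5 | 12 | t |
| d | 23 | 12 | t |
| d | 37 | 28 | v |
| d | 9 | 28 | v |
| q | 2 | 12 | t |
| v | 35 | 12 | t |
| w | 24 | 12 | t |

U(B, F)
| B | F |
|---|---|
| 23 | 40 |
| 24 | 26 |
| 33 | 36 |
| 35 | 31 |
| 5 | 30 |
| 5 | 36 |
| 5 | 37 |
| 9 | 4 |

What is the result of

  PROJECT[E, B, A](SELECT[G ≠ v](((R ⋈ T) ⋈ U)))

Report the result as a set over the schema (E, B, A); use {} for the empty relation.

Joining R and T on A, D yields {(t, 17, 12, 34, c, 5), (t, 17, 12, 34, d, 23), (t, 17, 12, 34, q, 2), (t, 17, 12, 34, v, 35), (t, 17, 12, 34, w, 24), (t, 21, 12, 7, c, 5), (t, 21, 12, 7, d, 23), (t, 21, 12, 7, q, 2), (t, 21, 12, 7, v, 35), (t, 21, 12, 7, w, 24), (t, 23, 12, 24, c, 5), (t, 23, 12, 24, d, 23), (t, 23, 12, 24, q, 2), (t, 23, 12, 24, v, 35), (t, 23, 12, 24, w, 24), (t, 30, 12, 24, c, 5), (t, 30, 12, 24, d, 23), (t, 30, 12, 24, q, 2), (t, 30, 12, 24, v, 35), (t, 30, 12, 24, w, 24), (v, 16, 28, 22, d, 37), (v, 16, 28, 22, d, 9), (v, 21, 28, 22, d, 37), (v, 21, 28, 22, d, 9), (v, 5, 28, 36, d, 37), (v, 5, 28, 36, d, 9), (v, 6, 28, 39, d, 37), (v, 6, 28, 39, d, 9)}.
Joining (R ⋈ T) and U on B yields {(t, 17, 12, 34, c, 5, 30), (t, 17, 12, 34, c, 5, 36), (t, 17, 12, 34, c, 5, 37), (t, 17, 12, 34, d, 23, 40), (t, 17, 12, 34, v, 35, 31), (t, 17, 12, 34, w, 24, 26), (t, 21, 12, 7, c, 5, 30), (t, 21, 12, 7, c, 5, 36), (t, 21, 12, 7, c, 5, 37), (t, 21, 12, 7, d, 23, 40), (t, 21, 12, 7, v, 35, 31), (t, 21, 12, 7, w, 24, 26), (t, 23, 12, 24, c, 5, 30), (t, 23, 12, 24, c, 5, 36), (t, 23, 12, 24, c, 5, 37), (t, 23, 12, 24, d, 23, 40), (t, 23, 12, 24, v, 35, 31), (t, 23, 12, 24, w, 24, 26), (t, 30, 12, 24, c, 5, 30), (t, 30, 12, 24, c, 5, 36), (t, 30, 12, 24, c, 5, 37), (t, 30, 12, 24, d, 23, 40), (t, 30, 12, 24, v, 35, 31), (t, 30, 12, 24, w, 24, 26), (v, 16, 28, 22, d, 9, 4), (v, 21, 28, 22, d, 9, 4), (v, 5, 28, 36, d, 9, 4), (v, 6, 28, 39, d, 9, 4)}.
Filtering on G ≠ v leaves {(t, 17, 12, 34, c, 5, 30), (t, 17, 12, 34, c, 5, 36), (t, 17, 12, 34, c, 5, 37), (t, 17, 12, 34, d, 23, 40), (t, 17, 12, 34, w, 24, 26), (t, 21, 12, 7, c, 5, 30), (t, 21, 12, 7, c, 5, 36), (t, 21, 12, 7, c, 5, 37), (t, 21, 12, 7, d, 23, 40), (t, 21, 12, 7, w, 24, 26), (t, 23, 12, 24, c, 5, 30), (t, 23, 12, 24, c, 5, 36), (t, 23, 12, 24, c, 5, 37), (t, 23, 12, 24, d, 23, 40), (t, 23, 12, 24, w, 24, 26), (t, 30, 12, 24, c, 5, 30), (t, 30, 12, 24, c, 5, 36), (t, 30, 12, 24, c, 5, 37), (t, 30, 12, 24, d, 23, 40), (t, 30, 12, 24, w, 24, 26), (v, 16, 28, 22, d, 9, 4), (v, 21, 28, 22, d, 9, 4), (v, 5, 28, 36, d, 9, 4), (v, 6, 28, 39, d, 9, 4)}.
π_{E, B, A} gives {(22, 9, v), (24, 23, t), (24, 24, t), (24, 5, t), (34, 23, t), (34, 24, t), (34, 5, t), (36, 9, v), (39, 9, v), (7, 23, t), (7, 24, t), (7, 5, t)} (12 duplicate(s) eliminated).

{(22, 9, v), (24, 23, t), (24, 24, t), (24, 5, t), (34, 23, t), (34, 24, t), (34, 5, t), (36, 9, v), (39, 9, v), (7, 23, t), (7, 24, t), (7, 5, t)}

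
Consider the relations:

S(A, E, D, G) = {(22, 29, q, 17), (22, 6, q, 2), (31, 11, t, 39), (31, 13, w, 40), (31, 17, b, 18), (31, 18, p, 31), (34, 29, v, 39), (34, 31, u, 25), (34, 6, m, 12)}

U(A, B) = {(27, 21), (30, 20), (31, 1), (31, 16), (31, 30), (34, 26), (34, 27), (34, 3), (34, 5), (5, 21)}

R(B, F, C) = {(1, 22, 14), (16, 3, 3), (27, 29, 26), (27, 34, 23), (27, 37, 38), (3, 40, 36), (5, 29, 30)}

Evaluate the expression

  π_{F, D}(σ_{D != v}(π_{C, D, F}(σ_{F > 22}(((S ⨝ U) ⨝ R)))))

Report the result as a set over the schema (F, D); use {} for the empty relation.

Joining S and U on A yields {(31, 11, t, 39, 1), (31, 11, t, 39, 16), (31, 11, t, 39, 30), (31, 13, w, 40, 1), (31, 13, w, 40, 16), (31, 13, w, 40, 30), (31, 17, b, 18, 1), (31, 17, b, 18, 16), (31, 17, b, 18, 30), (31, 18, p, 31, 1), (31, 18, p, 31, 16), (31, 18, p, 31, 30), (34, 29, v, 39, 26), (34, 29, v, 39, 27), (34, 29, v, 39, 3), (34, 29, v, 39, 5), (34, 31, u, 25, 26), (34, 31, u, 25, 27), (34, 31, u, 25, 3), (34, 31, u, 25, 5), (34, 6, m, 12, 26), (34, 6, m, 12, 27), (34, 6, m, 12, 3), (34, 6, m, 12, 5)}.
Joining (S ⨝ U) and R on B yields {(31, 11, t, 39, 1, 22, 14), (31, 11, t, 39, 16, 3, 3), (31, 13, w, 40, 1, 22, 14), (31, 13, w, 40, 16, 3, 3), (31, 17, b, 18, 1, 22, 14), (31, 17, b, 18, 16, 3, 3), (31, 18, p, 31, 1, 22, 14), (31, 18, p, 31, 16, 3, 3), (34, 29, v, 39, 27, 29, 26), (34, 29, v, 39, 27, 34, 23), (34, 29, v, 39, 27, 37, 38), (34, 29, v, 39, 3, 40, 36), (34, 29, v, 39, 5, 29, 30), (34, 31, u, 25, 27, 29, 26), (34, 31, u, 25, 27, 34, 23), (34, 31, u, 25, 27, 37, 38), (34, 31, u, 25, 3, 40, 36), (34, 31, u, 25, 5, 29, 30), (34, 6, m, 12, 27, 29, 26), (34, 6, m, 12, 27, 34, 23), (34, 6, m, 12, 27, 37, 38), (34, 6, m, 12, 3, 40, 36), (34, 6, m, 12, 5, 29, 30)}.
Filtering on F > 22 leaves {(34, 29, v, 39, 27, 29, 26), (34, 29, v, 39, 27, 34, 23), (34, 29, v, 39, 27, 37, 38), (34, 29, v, 39, 3, 40, 36), (34, 29, v, 39, 5, 29, 30), (34, 31, u, 25, 27, 29, 26), (34, 31, u, 25, 27, 34, 23), (34, 31, u, 25, 27, 37, 38), (34, 31, u, 25, 3, 40, 36), (34, 31, u, 25, 5, 29, 30), (34, 6, m, 12, 27, 29, 26), (34, 6, m, 12, 27, 34, 23), (34, 6, m, 12, 27, 37, 38), (34, 6, m, 12, 3, 40, 36), (34, 6, m, 12, 5, 29, 30)}.
Projecting to C, D, F: {(23, m, 34), (23, u, 34), (23, v, 34), (26, m, 29), (26, u, 29), (26, v, 29), (30, m, 29), (30, u, 29), (30, v, 29), (36, m, 40), (36, u, 40), (36, v, 40), (38, m, 37), (38, u, 37), (38, v, 37)}
Filtering on D != v leaves {(23, m, 34), (23, u, 34), (26, m, 29), (26, u, 29), (30, m, 29), (30, u, 29), (36, m, 40), (36, u, 40), (38, m, 37), (38, u, 37)}.
Projecting to F, D (2 duplicate(s) eliminated): {(29, m), (29, u), (34, m), (34, u), (37, m), (37, u), (40, m), (40, u)}

{(29, m), (29, u), (34, m), (34, u), (37, m), (37, u), (40, m), (40, u)}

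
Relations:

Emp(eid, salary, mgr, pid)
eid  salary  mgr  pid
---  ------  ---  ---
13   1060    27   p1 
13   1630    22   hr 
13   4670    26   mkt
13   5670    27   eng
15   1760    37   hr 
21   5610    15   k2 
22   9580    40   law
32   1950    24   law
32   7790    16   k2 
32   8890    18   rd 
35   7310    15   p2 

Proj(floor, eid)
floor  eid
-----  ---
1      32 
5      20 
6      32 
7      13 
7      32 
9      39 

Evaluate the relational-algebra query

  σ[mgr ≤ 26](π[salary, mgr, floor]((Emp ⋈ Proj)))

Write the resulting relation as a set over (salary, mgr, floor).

{(1630, 22, 7), (1950, 24, 1), (1950, 24, 6), (1950, 24, 7), (4670, 26, 7), (7790, 16, 1), (7790, 16, 6), (7790, 16, 7), (8890, 18, 1), (8890, 18, 6), (8890, 18, 7)}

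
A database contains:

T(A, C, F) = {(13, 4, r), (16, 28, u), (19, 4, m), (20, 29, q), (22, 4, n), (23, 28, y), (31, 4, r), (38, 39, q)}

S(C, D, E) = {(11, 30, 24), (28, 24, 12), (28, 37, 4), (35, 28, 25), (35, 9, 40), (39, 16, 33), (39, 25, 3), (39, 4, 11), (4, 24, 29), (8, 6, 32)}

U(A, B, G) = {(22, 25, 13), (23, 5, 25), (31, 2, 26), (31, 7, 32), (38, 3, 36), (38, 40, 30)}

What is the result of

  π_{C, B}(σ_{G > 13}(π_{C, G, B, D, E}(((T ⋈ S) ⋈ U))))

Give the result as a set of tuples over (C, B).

Natural join on C: {(13, 4, r, 24, 29), (16, 28, u, 24, 12), (16, 28, u, 37, 4), (19, 4, m, 24, 29), (22, 4, n, 24, 29), (23, 28, y, 24, 12), (23, 28, y, 37, 4), (31, 4, r, 24, 29), (38, 39, q, 16, 33), (38, 39, q, 25, 3), (38, 39, q, 4, 11)}
Natural join on A: {(22, 4, n, 24, 29, 25, 13), (23, 28, y, 24, 12, 5, 25), (23, 28, y, 37, 4, 5, 25), (31, 4, r, 24, 29, 2, 26), (31, 4, r, 24, 29, 7, 32), (38, 39, q, 16, 33, 3, 36), (38, 39, q, 16, 33, 40, 30), (38, 39, q, 25, 3, 3, 36), (38, 39, q, 25, 3, 40, 30), (38, 39, q, 4, 11, 3, 36), (38, 39, q, 4, 11, 40, 30)}
Keep only column(s) C, G, B, D, E: {(28, 25, 5, 24, 12), (28, 25, 5, 37, 4), (39, 30, 40, 16, 33), (39, 30, 40, 25, 3), (39, 30, 40, 4, 11), (39, 36, 3, 16, 33), (39, 36, 3, 25, 3), (39, 36, 3, 4, 11), (4, 13, 25, 24, 29), (4, 26, 2, 24, 29), (4, 32, 7, 24, 29)}
Selection G > 13: {(28, 25, 5, 24, 12), (28, 25, 5, 37, 4), (39, 30, 40, 16, 33), (39, 30, 40, 25, 3), (39, 30, 40, 4, 11), (39, 36, 3, 16, 33), (39, 36, 3, 25, 3), (39, 36, 3, 4, 11), (4, 26, 2, 24, 29), (4, 32, 7, 24, 29)}
Keep only column(s) C, B (5 duplicate(s) eliminated): {(28, 5), (39, 3), (39, 40), (4, 2), (4, 7)}

{(28, 5), (39, 3), (39, 40), (4, 2), (4, 7)}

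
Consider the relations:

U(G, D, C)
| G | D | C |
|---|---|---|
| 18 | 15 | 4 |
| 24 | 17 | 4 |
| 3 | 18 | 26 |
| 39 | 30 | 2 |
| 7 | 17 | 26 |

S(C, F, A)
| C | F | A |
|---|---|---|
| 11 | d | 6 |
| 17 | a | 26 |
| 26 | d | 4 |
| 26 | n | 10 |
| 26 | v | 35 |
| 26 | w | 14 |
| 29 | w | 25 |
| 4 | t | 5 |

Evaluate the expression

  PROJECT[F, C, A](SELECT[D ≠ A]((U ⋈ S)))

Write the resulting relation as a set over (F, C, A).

Natural join on C: {(18, 15, 4, t, 5), (24, 17, 4, t, 5), (3, 18, 26, d, 4), (3, 18, 26, n, 10), (3, 18, 26, v, 35), (3, 18, 26, w, 14), (7, 17, 26, d, 4), (7, 17, 26, n, 10), (7, 17, 26, v, 35), (7, 17, 26, w, 14)}
σ[D ≠ A]: keep tuples satisfying D ≠ A → {(18, 15, 4, t, 5), (24, 17, 4, t, 5), (3, 18, 26, d, 4), (3, 18, 26, n, 10), (3, 18, 26, v, 35), (3, 18, 26, w, 14), (7, 17, 26, d, 4), (7, 17, 26, n, 10), (7, 17, 26, v, 35), (7, 17, 26, w, 14)}
Projecting to F, C, A (5 duplicate(s) eliminated): {(d, 26, 4), (n, 26, 10), (t, 4, 5), (v, 26, 35), (w, 26, 14)}

{(d, 26, 4), (n, 26, 10), (t, 4, 5), (v, 26, 35), (w, 26, 14)}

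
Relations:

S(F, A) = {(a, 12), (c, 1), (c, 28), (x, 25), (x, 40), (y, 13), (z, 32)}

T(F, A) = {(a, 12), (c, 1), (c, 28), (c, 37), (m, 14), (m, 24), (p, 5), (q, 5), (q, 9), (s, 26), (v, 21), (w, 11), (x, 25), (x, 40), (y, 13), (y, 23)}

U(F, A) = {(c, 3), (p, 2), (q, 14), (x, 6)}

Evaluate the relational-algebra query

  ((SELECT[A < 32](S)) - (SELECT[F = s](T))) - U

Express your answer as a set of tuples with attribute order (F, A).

{(a, 12), (c, 1), (c, 28), (x, 25), (y, 13)}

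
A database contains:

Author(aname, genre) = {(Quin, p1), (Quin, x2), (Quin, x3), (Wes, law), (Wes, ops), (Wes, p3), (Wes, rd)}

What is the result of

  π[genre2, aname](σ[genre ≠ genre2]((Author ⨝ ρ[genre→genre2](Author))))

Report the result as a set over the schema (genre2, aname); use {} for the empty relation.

{(law, Wes), (ops, Wes), (p1, Quin), (p3, Wes), (rd, Wes), (x2, Quin), (x3, Quin)}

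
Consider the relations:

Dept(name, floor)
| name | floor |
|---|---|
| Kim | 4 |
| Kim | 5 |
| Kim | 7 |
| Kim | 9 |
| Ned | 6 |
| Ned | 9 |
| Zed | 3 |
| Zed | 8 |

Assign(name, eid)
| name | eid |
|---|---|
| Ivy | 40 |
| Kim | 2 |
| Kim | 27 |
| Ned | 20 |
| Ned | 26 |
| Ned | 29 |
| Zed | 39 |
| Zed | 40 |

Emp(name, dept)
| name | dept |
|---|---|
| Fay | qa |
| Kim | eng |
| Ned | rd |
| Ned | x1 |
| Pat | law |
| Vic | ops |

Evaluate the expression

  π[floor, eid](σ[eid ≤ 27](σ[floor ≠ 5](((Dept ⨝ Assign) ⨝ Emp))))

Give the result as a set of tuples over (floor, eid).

Dept ⋈ Assign (natural join on name): {(Kim, 4, 2), (Kim, 4, 27), (Kim, 5, 2), (Kim, 5, 27), (Kim, 7, 2), (Kim, 7, 27), (Kim, 9, 2), (Kim, 9, 27), (Ned, 6, 20), (Ned, 6, 26), (Ned, 6, 29), (Ned, 9, 20), (Ned, 9, 26), (Ned, 9, 29), (Zed, 3, 39), (Zed, 3, 40), (Zed, 8, 39), (Zed, 8, 40)}
(Dept ⨝ Assign) ⋈ Emp (natural join on name): {(Kim, 4, 2, eng), (Kim, 4, 27, eng), (Kim, 5, 2, eng), (Kim, 5, 27, eng), (Kim, 7, 2, eng), (Kim, 7, 27, eng), (Kim, 9, 2, eng), (Kim, 9, 27, eng), (Ned, 6, 20, rd), (Ned, 6, 20, x1), (Ned, 6, 26, rd), (Ned, 6, 26, x1), (Ned, 6, 29, rd), (Ned, 6, 29, x1), (Ned, 9, 20, rd), (Ned, 9, 20, x1), (Ned, 9, 26, rd), (Ned, 9, 26, x1), (Ned, 9, 29, rd), (Ned, 9, 29, x1)}
σ[floor ≠ 5]: keep tuples satisfying floor ≠ 5 → {(Kim, 4, 2, eng), (Kim, 4, 27, eng), (Kim, 7, 2, eng), (Kim, 7, 27, eng), (Kim, 9, 2, eng), (Kim, 9, 27, eng), (Ned, 6, 20, rd), (Ned, 6, 20, x1), (Ned, 6, 26, rd), (Ned, 6, 26, x1), (Ned, 6, 29, rd), (Ned, 6, 29, x1), (Ned, 9, 20, rd), (Ned, 9, 20, x1), (Ned, 9, 26, rd), (Ned, 9, 26, x1), (Ned, 9, 29, rd), (Ned, 9, 29, x1)}
σ[eid ≤ 27]: keep tuples satisfying eid ≤ 27 → {(Kim, 4, 2, eng), (Kim, 4, 27, eng), (Kim, 7, 2, eng), (Kim, 7, 27, eng), (Kim, 9, 2, eng), (Kim, 9, 27, eng), (Ned, 6, 20, rd), (Ned, 6, 20, x1), (Ned, 6, 26, rd), (Ned, 6, 26, x1), (Ned, 9, 20, rd), (Ned, 9, 20, x1), (Ned, 9, 26, rd), (Ned, 9, 26, x1)}
π[floor, eid]: project onto (floor, eid) (4 duplicate(s) eliminated) → {(4, 2), (4, 27), (6, 20), (6, 26), (7, 2), (7, 27), (9, 2), (9, 20), (9, 26), (9, 27)}

{(4, 2), (4, 27), (6, 20), (6, 26), (7, 2), (7, 27), (9, 2), (9, 20), (9, 26), (9, 27)}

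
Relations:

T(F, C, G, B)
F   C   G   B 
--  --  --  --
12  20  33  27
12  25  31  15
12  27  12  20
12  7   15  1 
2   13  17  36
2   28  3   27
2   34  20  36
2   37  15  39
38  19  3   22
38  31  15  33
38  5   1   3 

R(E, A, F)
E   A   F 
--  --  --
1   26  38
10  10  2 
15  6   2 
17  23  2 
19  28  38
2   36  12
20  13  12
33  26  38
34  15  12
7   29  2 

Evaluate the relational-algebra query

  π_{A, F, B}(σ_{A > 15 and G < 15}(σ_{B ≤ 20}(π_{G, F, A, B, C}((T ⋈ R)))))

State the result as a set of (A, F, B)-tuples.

{(26, 38, 3), (28, 38, 3), (36, 12, 20)}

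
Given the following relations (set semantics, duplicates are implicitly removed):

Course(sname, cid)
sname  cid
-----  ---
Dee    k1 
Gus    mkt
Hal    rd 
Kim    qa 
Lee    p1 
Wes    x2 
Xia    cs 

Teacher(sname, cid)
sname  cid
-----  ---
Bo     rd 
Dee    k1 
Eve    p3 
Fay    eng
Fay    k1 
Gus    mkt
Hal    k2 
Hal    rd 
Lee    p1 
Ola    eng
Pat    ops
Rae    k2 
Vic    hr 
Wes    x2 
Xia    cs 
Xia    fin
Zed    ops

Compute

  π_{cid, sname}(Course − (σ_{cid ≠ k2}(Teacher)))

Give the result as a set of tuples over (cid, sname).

Apply σ_{cid ≠ k2}; surviving tuples: {(Bo, rd), (Dee, k1), (Eve, p3), (Fay, eng), (Fay, k1), (Gus, mkt), (Hal, rd), (Lee, p1), (Ola, eng), (Pat, ops), (Vic, hr), (Wes, x2), (Xia, cs), (Xia, fin), (Zed, ops)}
Taking the difference: {(Kim, qa)}
Projecting to cid, sname: {(qa, Kim)}

{(qa, Kim)}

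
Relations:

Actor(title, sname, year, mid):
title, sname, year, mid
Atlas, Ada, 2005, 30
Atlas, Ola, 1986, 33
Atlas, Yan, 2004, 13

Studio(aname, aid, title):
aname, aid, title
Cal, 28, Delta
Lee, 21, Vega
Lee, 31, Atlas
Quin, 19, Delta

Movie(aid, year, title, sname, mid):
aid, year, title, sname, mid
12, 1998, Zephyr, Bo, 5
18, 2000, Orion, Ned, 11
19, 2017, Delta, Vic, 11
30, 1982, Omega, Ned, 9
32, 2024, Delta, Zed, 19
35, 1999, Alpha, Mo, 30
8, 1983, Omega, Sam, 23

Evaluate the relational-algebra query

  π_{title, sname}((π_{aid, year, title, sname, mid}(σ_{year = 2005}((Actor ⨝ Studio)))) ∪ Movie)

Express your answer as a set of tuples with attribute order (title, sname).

{(Alpha, Mo), (Atlas, Ada), (Delta, Vic), (Delta, Zed), (Omega, Ned), (Omega, Sam), (Orion, Ned), (Zephyr, Bo)}

Natural join on title: {(Atlas, Ada, 2005, 30, Lee, 31), (Atlas, Ola, 1986, 33, Lee, 31), (Atlas, Yan, 2004, 13, Lee, 31)}
σ[year = 2005]: keep tuples satisfying year = 2005 → {(Atlas, Ada, 2005, 30, Lee, 31)}
π_{aid, year, title, sname, mid} gives {(31, 2005, Atlas, Ada, 30)}.
Union: {(31, 2005, Atlas, Ada, 30)} with {(12, 1998, Zephyr, Bo, 5), (18, 2000, Orion, Ned, 11), (19, 2017, Delta, Vic, 11), (30, 1982, Omega, Ned, 9), (32, 2024, Delta, Zed, 19), (35, 1999, Alpha, Mo, 30), (8, 1983, Omega, Sam, 23)} → {(12, 1998, Zephyr, Bo, 5), (18, 2000, Orion, Ned, 11), (19, 2017, Delta, Vic, 11), (30, 1982, Omega, Ned, 9), (31, 2005, Atlas, Ada, 30), (32, 2024, Delta, Zed, 19), (35, 1999, Alpha, Mo, 30), (8, 1983, Omega, Sam, 23)}
π_{title, sname} gives {(Alpha, Mo), (Atlas, Ada), (Delta, Vic), (Delta, Zed), (Omega, Ned), (Omega, Sam), (Orion, Ned), (Zephyr, Bo)}.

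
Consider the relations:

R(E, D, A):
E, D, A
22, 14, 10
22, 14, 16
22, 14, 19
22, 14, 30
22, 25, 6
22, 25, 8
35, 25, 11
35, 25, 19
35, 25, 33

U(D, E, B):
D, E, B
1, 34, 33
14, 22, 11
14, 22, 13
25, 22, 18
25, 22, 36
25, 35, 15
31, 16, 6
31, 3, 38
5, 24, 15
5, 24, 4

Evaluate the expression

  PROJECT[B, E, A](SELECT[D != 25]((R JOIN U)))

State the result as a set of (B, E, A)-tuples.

{(11, 22, 10), (11, 22, 16), (11, 22, 19), (11, 22, 30), (13, 22, 10), (13, 22, 16), (13, 22, 19), (13, 22, 30)}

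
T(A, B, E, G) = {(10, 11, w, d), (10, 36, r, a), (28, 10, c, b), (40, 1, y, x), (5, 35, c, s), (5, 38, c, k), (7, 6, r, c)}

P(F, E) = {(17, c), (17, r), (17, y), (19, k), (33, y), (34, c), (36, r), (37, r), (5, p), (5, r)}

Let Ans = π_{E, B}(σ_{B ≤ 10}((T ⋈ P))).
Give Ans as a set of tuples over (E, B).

Joining T and P on E yields {(10, 36, r, a, 17), (10, 36, r, a, 36), (10, 36, r, a, 37), (10, 36, r, a, 5), (28, 10, c, b, 17), (28, 10, c, b, 34), (40, 1, y, x, 17), (40, 1, y, x, 33), (5, 35, c, s, 17), (5, 35, c, s, 34), (5, 38, c, k, 17), (5, 38, c, k, 34), (7, 6, r, c, 17), (7, 6, r, c, 36), (7, 6, r, c, 37), (7, 6, r, c, 5)}.
Filtering on B ≤ 10 leaves {(28, 10, c, b, 17), (28, 10, c, b, 34), (40, 1, y, x, 17), (40, 1, y, x, 33), (7, 6, r, c, 17), (7, 6, r, c, 36), (7, 6, r, c, 37), (7, 6, r, c, 5)}.
Projecting to E, B (5 duplicate(s) eliminated): {(c, 10), (r, 6), (y, 1)}

{(c, 10), (r, 6), (y, 1)}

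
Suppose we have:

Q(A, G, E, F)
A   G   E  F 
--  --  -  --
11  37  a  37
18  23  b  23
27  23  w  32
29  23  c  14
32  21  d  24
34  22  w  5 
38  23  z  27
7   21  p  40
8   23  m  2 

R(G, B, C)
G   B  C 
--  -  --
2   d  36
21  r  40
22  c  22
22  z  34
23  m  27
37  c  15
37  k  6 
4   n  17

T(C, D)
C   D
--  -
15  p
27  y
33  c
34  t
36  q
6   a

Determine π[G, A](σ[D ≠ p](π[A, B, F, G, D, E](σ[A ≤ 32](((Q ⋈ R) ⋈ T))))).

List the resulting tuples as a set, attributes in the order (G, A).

{(23, 18), (23, 27), (23, 29), (23, 8), (37, 11)}

Q ⋈ R (natural join on G): {(11, 37, a, 37, c, 15), (11, 37, a, 37, k, 6), (18, 23, b, 23, m, 27), (27, 23, w, 32, m, 27), (29, 23, c, 14, m, 27), (32, 21, d, 24, r, 40), (34, 22, w, 5, c, 22), (34, 22, w, 5, z, 34), (38, 23, z, 27, m, 27), (7, 21, p, 40, r, 40), (8, 23, m, 2, m, 27)}
(Q ⋈ R) ⋈ T (natural join on C): {(11, 37, a, 37, c, 15, p), (11, 37, a, 37, k, 6, a), (18, 23, b, 23, m, 27, y), (27, 23, w, 32, m, 27, y), (29, 23, c, 14, m, 27, y), (34, 22, w, 5, z, 34, t), (38, 23, z, 27, m, 27, y), (8, 23, m, 2, m, 27, y)}
Apply σ_{A ≤ 32}; surviving tuples: {(11, 37, a, 37, c, 15, p), (11, 37, a, 37, k, 6, a), (18, 23, b, 23, m, 27, y), (27, 23, w, 32, m, 27, y), (29, 23, c, 14, m, 27, y), (8, 23, m, 2, m, 27, y)}
Keep only column(s) A, B, F, G, D, E: {(11, c, 37, 37, p, a), (11, k, 37, 37, a, a), (18, m, 23, 23, y, b), (27, m, 32, 23, y, w), (29, m, 14, 23, y, c), (8, m, 2, 23, y, m)}
Apply σ_{D ≠ p}; surviving tuples: {(11, k, 37, 37, a, a), (18, m, 23, 23, y, b), (27, m, 32, 23, y, w), (29, m, 14, 23, y, c), (8, m, 2, 23, y, m)}
Keep only column(s) G, A: {(23, 18), (23, 27), (23, 29), (23, 8), (37, 11)}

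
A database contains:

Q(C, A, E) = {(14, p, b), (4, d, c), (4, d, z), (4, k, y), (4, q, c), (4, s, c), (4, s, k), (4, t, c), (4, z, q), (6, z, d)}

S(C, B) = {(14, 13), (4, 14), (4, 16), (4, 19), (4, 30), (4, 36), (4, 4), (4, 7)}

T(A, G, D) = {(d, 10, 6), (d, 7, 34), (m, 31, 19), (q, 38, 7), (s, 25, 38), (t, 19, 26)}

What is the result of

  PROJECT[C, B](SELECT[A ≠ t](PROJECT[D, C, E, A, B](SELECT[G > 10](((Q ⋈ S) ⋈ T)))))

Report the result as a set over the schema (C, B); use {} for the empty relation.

{(4, 14), (4, 16), (4, 19), (4, 30), (4, 36), (4, 4), (4, 7)}

Q ⋈ S (natural join on C): {(14, p, b, 13), (4, d, c, 14), (4, d, c, 16), (4, d, c, 19), (4, d, c, 30), (4, d, c, 36), (4, d, c, 4), (4, d, c, 7), (4, d, z, 14), (4, d, z, 16), (4, d, z, 19), (4, d, z, 30), (4, d, z, 36), (4, d, z, 4), (4, d, z, 7), (4, k, y, 14), (4, k, y, 16), (4, k, y, 19), (4, k, y, 30), (4, k, y, 36), (4, k, y, 4), (4, k, y, 7), (4, q, c, 14), (4, q, c, 16), (4, q, c, 19), (4, q, c, 30), (4, q, c, 36), (4, q, c, 4), (4, q, c, 7), (4, s, c, 14), (4, s, c, 16), (4, s, c, 19), (4, s, c, 30), (4, s, c, 36), (4, s, c, 4), (4, s, c, 7), (4, s, k, 14), (4, s, k, 16), (4, s, k, 19), (4, s, k, 30), (4, s, k, 36), (4, s, k, 4), (4, s, k, 7), (4, t, c, 14), (4, t, c, 16), (4, t, c, 19), (4, t, c, 30), (4, t, c, 36), (4, t, c, 4), (4, t, c, 7), (4, z, q, 14), (4, z, q, 16), (4, z, q, 19), (4, z, q, 30), (4, z, q, 36), (4, z, q, 4), (4, z, q, 7)}
(Q ⋈ S) ⋈ T (natural join on A): {(4, d, c, 14, 10, 6), (4, d, c, 14, 7, 34), (4, d, c, 16, 10, 6), (4, d, c, 16, 7, 34), (4, d, c, 19, 10, 6), (4, d, c, 19, 7, 34), (4, d, c, 30, 10, 6), (4, d, c, 30, 7, 34), (4, d, c, 36, 10, 6), (4, d, c, 36, 7, 34), (4, d, c, 4, 10, 6), (4, d, c, 4, 7, 34), (4, d, c, 7, 10, 6), (4, d, c, 7, 7, 34), (4, d, z, 14, 10, 6), (4, d, z, 14, 7, 34), (4, d, z, 16, 10, 6), (4, d, z, 16, 7, 34), (4, d, z, 19, 10, 6), (4, d, z, 19, 7, 34), (4, d, z, 30, 10, 6), (4, d, z, 30, 7, 34), (4, d, z, 36, 10, 6), (4, d, z, 36, 7, 34), (4, d, z, 4, 10, 6), (4, d, z, 4, 7, 34), (4, d, z, 7, 10, 6), (4, d, z, 7, 7, 34), (4, q, c, 14, 38, 7), (4, q, c, 16, 38, 7), (4, q, c, 19, 38, 7), (4, q, c, 30, 38, 7), (4, q, c, 36, 38, 7), (4, q, c, 4, 38, 7), (4, q, c, 7, 38, 7), (4, s, c, 14, 25, 38), (4, s, c, 16, 25, 38), (4, s, c, 19, 25, 38), (4, s, c, 30, 25, 38), (4, s, c, 36, 25, 38), (4, s, c, 4, 25, 38), (4, s, c, 7, 25, 38), (4, s, k, 14, 25, 38), (4, s, k, 16, 25, 38), (4, s, k, 19, 25, 38), (4, s, k, 30, 25, 38), (4, s, k, 36, 25, 38), (4, s, k, 4, 25, 38), (4, s, k, 7, 25, 38), (4, t, c, 14, 19, 26), (4, t, c, 16, 19, 26), (4, t, c, 19, 19, 26), (4, t, c, 30, 19, 26), (4, t, c, 36, 19, 26), (4, t, c, 4, 19, 26), (4, t, c, 7, 19, 26)}
Apply σ_{G > 10}; surviving tuples: {(4, q, c, 14, 38, 7), (4, q, c, 16, 38, 7), (4, q, c, 19, 38, 7), (4, q, c, 30, 38, 7), (4, q, c, 36, 38, 7), (4, q, c, 4, 38, 7), (4, q, c, 7, 38, 7), (4, s, c, 14, 25, 38), (4, s, c, 16, 25, 38), (4, s, c, 19, 25, 38), (4, s, c, 30, 25, 38), (4, s, c, 36, 25, 38), (4, s, c, 4, 25, 38), (4, s, c, 7, 25, 38), (4, s, k, 14, 25, 38), (4, s, k, 16, 25, 38), (4, s, k, 19, 25, 38), (4, s, k, 30, 25, 38), (4, s, k, 36, 25, 38), (4, s, k, 4, 25, 38), (4, s, k, 7, 25, 38), (4, t, c, 14, 19, 26), (4, t, c, 16, 19, 26), (4, t, c, 19, 19, 26), (4, t, c, 30, 19, 26), (4, t, c, 36, 19, 26), (4, t, c, 4, 19, 26), (4, t, c, 7, 19, 26)}
π[D, C, E, A, B]: project onto (D, C, E, A, B) → {(26, 4, c, t, 14), (26, 4, c, t, 16), (26, 4, c, t, 19), (26, 4, c, t, 30), (26, 4, c, t, 36), (26, 4, c, t, 4), (26, 4, c, t, 7), (38, 4, c, s, 14), (38, 4, c, s, 16), (38, 4, c, s, 19), (38, 4, c, s, 30), (38, 4, c, s, 36), (38, 4, c, s, 4), (38, 4, c, s, 7), (38, 4, k, s, 14), (38, 4, k, s, 16), (38, 4, k, s, 19), (38, 4, k, s, 30), (38, 4, k, s, 36), (38, 4, k, s, 4), (38, 4, k, s, 7), (7, 4, c, q, 14), (7, 4, c, q, 16), (7, 4, c, q, 19), (7, 4, c, q, 30), (7, 4, c, q, 36), (7, 4, c, q, 4), (7, 4, c, q, 7)}
Apply σ_{A ≠ t}; surviving tuples: {(38, 4, c, s, 14), (38, 4, c, s, 16), (38, 4, c, s, 19), (38, 4, c, s, 30), (38, 4, c, s, 36), (38, 4, c, s, 4), (38, 4, c, s, 7), (38, 4, k, s, 14), (38, 4, k, s, 16), (38, 4, k, s, 19), (38, 4, k, s, 30), (38, 4, k, s, 36), (38, 4, k, s, 4), (38, 4, k, s, 7), (7, 4, c, q, 14), (7, 4, c, q, 16), (7, 4, c, q, 19), (7, 4, c, q, 30), (7, 4, c, q, 36), (7, 4, c, q, 4), (7, 4, c, q, 7)}
π[C, B]: project onto (C, B) (14 duplicate(s) eliminated) → {(4, 14), (4, 16), (4, 19), (4, 30), (4, 36), (4, 4), (4, 7)}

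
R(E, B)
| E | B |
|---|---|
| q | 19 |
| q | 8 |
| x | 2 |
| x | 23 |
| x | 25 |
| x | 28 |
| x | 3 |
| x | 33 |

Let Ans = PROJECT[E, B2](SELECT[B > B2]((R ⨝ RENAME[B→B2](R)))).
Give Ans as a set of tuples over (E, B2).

{(q, 8), (x, 2), (x, 23), (x, 25), (x, 28), (x, 3)}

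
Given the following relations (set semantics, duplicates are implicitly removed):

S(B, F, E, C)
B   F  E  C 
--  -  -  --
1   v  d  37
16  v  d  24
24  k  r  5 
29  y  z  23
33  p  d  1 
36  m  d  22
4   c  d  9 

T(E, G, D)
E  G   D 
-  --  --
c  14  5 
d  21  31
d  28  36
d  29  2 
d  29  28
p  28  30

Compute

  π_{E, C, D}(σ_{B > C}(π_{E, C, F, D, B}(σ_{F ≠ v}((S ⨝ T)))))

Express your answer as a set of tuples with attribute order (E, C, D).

{(d, 1, 2), (d, 1, 28), (d, 1, 31), (d, 1, 36), (d, 22, 2), (d, 22, 28), (d, 22, 31), (d, 22, 36)}

Joining S and T on E yields {(1, v, d, 37, 21, 31), (1, v, d, 37, 28, 36), (1, v, d, 37, 29, 2), (1, v, d, 37, 29, 28), (16, v, d, 24, 21, 31), (16, v, d, 24, 28, 36), (16, v, d, 24, 29, 2), (16, v, d, 24, 29, 28), (33, p, d, 1, 21, 31), (33, p, d, 1, 28, 36), (33, p, d, 1, 29, 2), (33, p, d, 1, 29, 28), (36, m, d, 22, 21, 31), (36, m, d, 22, 28, 36), (36, m, d, 22, 29, 2), (36, m, d, 22, 29, 28), (4, c, d, 9, 21, 31), (4, c, d, 9, 28, 36), (4, c, d, 9, 29, 2), (4, c, d, 9, 29, 28)}.
Apply σ_{F ≠ v}; surviving tuples: {(33, p, d, 1, 21, 31), (33, p, d, 1, 28, 36), (33, p, d, 1, 29, 2), (33, p, d, 1, 29, 28), (36, m, d, 22, 21, 31), (36, m, d, 22, 28, 36), (36, m, d, 22, 29, 2), (36, m, d, 22, 29, 28), (4, c, d, 9, 21, 31), (4, c, d, 9, 28, 36), (4, c, d, 9, 29, 2), (4, c, d, 9, 29, 28)}
Projecting to E, C, F, D, B: {(d, 1, p, 2, 33), (d, 1, p, 28, 33), (d, 1, p, 31, 33), (d, 1, p, 36, 33), (d, 22, m, 2, 36), (d, 22, m, 28, 36), (d, 22, m, 31, 36), (d, 22, m, 36, 36), (d, 9, c, 2, 4), (d, 9, c, 28, 4), (d, 9, c, 31, 4), (d, 9, c, 36, 4)}
Apply σ_{B > C}; surviving tuples: {(d, 1, p, 2, 33), (d, 1, p, 28, 33), (d, 1, p, 31, 33), (d, 1, p, 36, 33), (d, 22, m, 2, 36), (d, 22, m, 28, 36), (d, 22, m, 31, 36), (d, 22, m, 36, 36)}
Projecting to E, C, D: {(d, 1, 2), (d, 1, 28), (d, 1, 31), (d, 1, 36), (d, 22, 2), (d, 22, 28), (d, 22, 31), (d, 22, 36)}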